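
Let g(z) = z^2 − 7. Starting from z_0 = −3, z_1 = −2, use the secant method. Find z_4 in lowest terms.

g(−3) = 2, g(−2) = −3. z_2 = (−2) − (−3)·((−2) − (−3))/((−3) − 2) = −13/5.
g(−2) = −3, g(−13/5) = −6/25. z_3 = (−13/5) − (−6/25)·((−13/5) − (−2))/((−6/25) − (−3)) = −61/23.
g(−13/5) = −6/25, g(−61/23) = 18/529. z_4 = (−61/23) − (18/529)·((−61/23) − (−13/5))/((18/529) − (−6/25)) = −799/302.

−799/302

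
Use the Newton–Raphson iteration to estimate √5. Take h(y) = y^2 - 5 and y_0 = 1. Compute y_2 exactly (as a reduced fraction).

h'(y) = 2y.
h(1) = -4, h'(1) = 2, so y_1 = 1 - (-4)/2 = 3.
h(3) = 4, h'(3) = 6, so y_2 = 3 - 4/6 = 7/3.

7/3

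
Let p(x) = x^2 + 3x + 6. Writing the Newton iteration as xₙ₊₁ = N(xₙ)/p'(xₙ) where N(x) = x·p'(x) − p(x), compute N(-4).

p'(x) = 2x + 3.
N(x) = x·p'(x) − p(x) = x·(2x + 3) − (x^2 + 3x + 6) = x^2 − 6.
N(-4) = 10.

10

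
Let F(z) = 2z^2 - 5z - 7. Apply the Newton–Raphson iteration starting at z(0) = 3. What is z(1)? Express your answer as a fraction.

F'(z) = 4z - 5.
F(3) = -4, F'(3) = 7, so z(1) = 3 - (-4)/7 = 25/7.

25/7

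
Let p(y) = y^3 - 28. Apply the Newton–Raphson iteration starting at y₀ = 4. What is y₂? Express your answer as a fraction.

p'(y) = 3y^2.
p(4) = 36, p'(4) = 48, so y₁ = 4 - 36/48 = 13/4.
p(13/4) = 405/64, p'(13/4) = 507/16, so y₂ = (13/4) - (405/64)/(507/16) = 1031/338.

1031/338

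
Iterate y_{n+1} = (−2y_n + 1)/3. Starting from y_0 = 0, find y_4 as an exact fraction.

13/81

y_1 = (−2·0 + 1)/3 = 1/3.
y_2 = (−2·(1/3) + 1)/3 = 1/9.
y_3 = (−2·(1/9) + 1)/3 = 7/27.
y_4 = (−2·(7/27) + 1)/3 = 13/81.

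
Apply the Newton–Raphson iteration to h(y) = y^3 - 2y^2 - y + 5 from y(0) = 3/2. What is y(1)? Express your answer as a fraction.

11

h'(y) = 3y^2 - 4y - 1.
h(3/2) = 19/8, h'(3/2) = -1/4, so y(1) = (3/2) - (19/8)/(-1/4) = 11.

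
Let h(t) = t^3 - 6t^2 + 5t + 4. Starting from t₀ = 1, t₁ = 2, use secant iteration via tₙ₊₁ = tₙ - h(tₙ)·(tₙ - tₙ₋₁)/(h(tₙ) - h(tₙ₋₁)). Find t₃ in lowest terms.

h(1) = 4, h(2) = -2. t₂ = 2 - (-2)·(2 - 1)/((-2) - 4) = 5/3.
h(2) = -2, h(5/3) = 8/27. t₃ = (5/3) - (8/27)·((5/3) - 2)/((8/27) - (-2)) = 53/31.

53/31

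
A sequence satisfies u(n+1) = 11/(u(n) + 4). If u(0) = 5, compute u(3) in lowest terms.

u(1) = 11/(5 + 4) = 11/9.
u(2) = 11/(11/9 + 4) = 99/47.
u(3) = 11/(99/47 + 4) = 517/287.

517/287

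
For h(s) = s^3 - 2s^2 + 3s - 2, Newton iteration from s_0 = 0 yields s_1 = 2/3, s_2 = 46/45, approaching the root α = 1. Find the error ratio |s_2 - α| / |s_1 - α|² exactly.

s_1 - α = 2/3 - 1 = -1/3, so |s_1 - α| = 1/3.
s_2 - α = 46/45 - 1 = 1/45, so |s_2 - α| = 1/45.
|s_1 - α|² = 1/9.
Ratio = (1/45) / (1/9) = 1/5.

1/5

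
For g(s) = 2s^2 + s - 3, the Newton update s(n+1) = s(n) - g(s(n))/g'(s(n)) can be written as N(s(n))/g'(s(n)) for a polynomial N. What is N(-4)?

35

g'(s) = 4s + 1.
N(s) = s·g'(s) - g(s) = s·(4s + 1) - (2s^2 + s - 3) = 2s^2 + 3.
N(-4) = 35.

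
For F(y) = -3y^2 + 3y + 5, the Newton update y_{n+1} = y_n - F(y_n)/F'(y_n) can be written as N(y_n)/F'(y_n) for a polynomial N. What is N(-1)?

-8

F'(y) = -6y + 3.
N(y) = y·F'(y) - F(y) = y·(-6y + 3) - (-3y^2 + 3y + 5) = -3y^2 - 5.
N(-1) = -8.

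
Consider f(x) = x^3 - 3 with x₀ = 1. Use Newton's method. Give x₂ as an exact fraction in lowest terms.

f'(x) = 3x^2.
f(1) = -2, f'(1) = 3, so x₁ = 1 - (-2)/3 = 5/3.
f(5/3) = 44/27, f'(5/3) = 25/3, so x₂ = (5/3) - (44/27)/(25/3) = 331/225.

331/225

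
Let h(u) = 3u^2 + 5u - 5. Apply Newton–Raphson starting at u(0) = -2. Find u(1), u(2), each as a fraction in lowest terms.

h'(u) = 6u + 5.
h(-2) = -3, h'(-2) = -7, so u(1) = (-2) - (-3)/(-7) = -17/7.
h(-17/7) = 27/49, h'(-17/7) = -67/7, so u(2) = (-17/7) - (27/49)/(-67/7) = -1112/469.

u(1) = -17/7, u(2) = -1112/469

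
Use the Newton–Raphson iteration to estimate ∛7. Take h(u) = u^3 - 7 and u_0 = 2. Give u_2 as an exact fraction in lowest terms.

h'(u) = 3u^2.
h(2) = 1, h'(2) = 12, so u_1 = 2 - 1/12 = 23/12.
h(23/12) = 71/1728, h'(23/12) = 529/48, so u_2 = (23/12) - (71/1728)/(529/48) = 18215/9522.

18215/9522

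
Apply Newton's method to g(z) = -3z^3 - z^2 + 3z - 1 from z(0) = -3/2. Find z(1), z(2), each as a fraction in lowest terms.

z(1) = -4/3, z(2) = -121/93

g'(z) = -9z^2 - 2z + 3.
g(-3/2) = 19/8, g'(-3/2) = -57/4, so z(1) = (-3/2) - (19/8)/(-57/4) = -4/3.
g(-4/3) = 1/3, g'(-4/3) = -31/3, so z(2) = (-4/3) - (1/3)/(-31/3) = -121/93.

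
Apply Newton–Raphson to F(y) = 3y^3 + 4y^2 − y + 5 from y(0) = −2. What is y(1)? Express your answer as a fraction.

F'(y) = 9y^2 + 8y − 1.
F(−2) = −1, F'(−2) = 19, so y(1) = (−2) − (−1)/19 = −37/19.

−37/19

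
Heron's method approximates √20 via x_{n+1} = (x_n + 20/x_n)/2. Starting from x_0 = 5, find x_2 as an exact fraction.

161/36

x_1 = (5 + 20/5)/2 = 9/2.
x_2 = (9/2 + 20/(9/2))/2 = 161/36.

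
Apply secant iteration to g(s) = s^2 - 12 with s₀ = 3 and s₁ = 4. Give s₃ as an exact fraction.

45/13

g(3) = -3, g(4) = 4. s₂ = 4 - 4·(4 - 3)/(4 - (-3)) = 24/7.
g(4) = 4, g(24/7) = -12/49. s₃ = (24/7) - (-12/49)·((24/7) - 4)/((-12/49) - 4) = 45/13.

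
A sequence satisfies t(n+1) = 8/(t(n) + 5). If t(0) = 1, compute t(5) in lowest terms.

5976/4687

t(1) = 8/(1 + 5) = 4/3.
t(2) = 8/(4/3 + 5) = 24/19.
t(3) = 8/(24/19 + 5) = 152/119.
t(4) = 8/(152/119 + 5) = 952/747.
t(5) = 8/(952/747 + 5) = 5976/4687.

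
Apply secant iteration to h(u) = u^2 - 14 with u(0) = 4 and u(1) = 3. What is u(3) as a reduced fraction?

176/47

h(4) = 2, h(3) = -5. u(2) = 3 - (-5)·(3 - 4)/((-5) - 2) = 26/7.
h(3) = -5, h(26/7) = -10/49. u(3) = (26/7) - (-10/49)·((26/7) - 3)/((-10/49) - (-5)) = 176/47.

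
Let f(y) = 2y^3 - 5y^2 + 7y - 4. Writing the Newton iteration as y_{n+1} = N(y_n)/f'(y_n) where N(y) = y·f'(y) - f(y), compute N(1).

3

f'(y) = 6y^2 - 10y + 7.
N(y) = y·f'(y) - f(y) = y·(6y^2 - 10y + 7) - (2y^3 - 5y^2 + 7y - 4) = 4y^3 - 5y^2 + 4.
N(1) = 3.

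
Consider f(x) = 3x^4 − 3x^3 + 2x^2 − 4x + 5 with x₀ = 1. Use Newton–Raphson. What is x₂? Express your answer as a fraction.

f'(x) = 12x^3 − 9x^2 + 4x − 4.
f(1) = 3, f'(1) = 3, so x₁ = 1 − 3/3 = 0.
f(0) = 5, f'(0) = −4, so x₂ = 0 − 5/(−4) = 5/4.

5/4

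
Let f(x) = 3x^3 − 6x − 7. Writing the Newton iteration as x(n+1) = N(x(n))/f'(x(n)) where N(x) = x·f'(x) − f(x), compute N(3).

f'(x) = 9x^2 − 6.
N(x) = x·f'(x) − f(x) = x·(9x^2 − 6) − (3x^3 − 6x − 7) = 6x^3 + 7.
N(3) = 169.

169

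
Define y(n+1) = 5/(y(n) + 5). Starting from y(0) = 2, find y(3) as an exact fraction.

y(1) = 5/(2 + 5) = 5/7.
y(2) = 5/(5/7 + 5) = 7/8.
y(3) = 5/(7/8 + 5) = 40/47.

40/47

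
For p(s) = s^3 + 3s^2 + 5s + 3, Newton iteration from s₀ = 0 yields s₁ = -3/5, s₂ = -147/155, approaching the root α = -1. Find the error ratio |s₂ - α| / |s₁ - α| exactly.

s₁ - α = -3/5 - (-1) = -3/5 + 1 = 2/5, so |s₁ - α| = 2/5.
s₂ - α = -147/155 - (-1) = -147/155 + 1 = 8/155, so |s₂ - α| = 8/155.
Ratio = (8/155) / (2/5) = 4/31.

4/31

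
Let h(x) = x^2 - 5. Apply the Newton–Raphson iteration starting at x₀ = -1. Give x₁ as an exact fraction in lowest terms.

-3

h'(x) = 2x.
h(-1) = -4, h'(-1) = -2, so x₁ = (-1) - (-4)/(-2) = -3.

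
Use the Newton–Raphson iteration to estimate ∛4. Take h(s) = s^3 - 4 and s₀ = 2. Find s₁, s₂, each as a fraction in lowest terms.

s₁ = 5/3, s₂ = 358/225

h'(s) = 3s^2.
h(2) = 4, h'(2) = 12, so s₁ = 2 - 4/12 = 5/3.
h(5/3) = 17/27, h'(5/3) = 25/3, so s₂ = (5/3) - (17/27)/(25/3) = 358/225.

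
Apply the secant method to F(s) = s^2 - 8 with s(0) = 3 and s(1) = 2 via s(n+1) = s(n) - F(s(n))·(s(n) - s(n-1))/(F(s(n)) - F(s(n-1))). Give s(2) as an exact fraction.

14/5

F(3) = 1, F(2) = -4. s(2) = 2 - (-4)·(2 - 3)/((-4) - 1) = 14/5.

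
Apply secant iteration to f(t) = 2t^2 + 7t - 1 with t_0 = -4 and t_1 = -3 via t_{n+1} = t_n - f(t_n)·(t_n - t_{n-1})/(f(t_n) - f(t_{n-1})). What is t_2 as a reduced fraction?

-25/7

f(-4) = 3, f(-3) = -4. t_2 = (-3) - (-4)·((-3) - (-4))/((-4) - 3) = -25/7.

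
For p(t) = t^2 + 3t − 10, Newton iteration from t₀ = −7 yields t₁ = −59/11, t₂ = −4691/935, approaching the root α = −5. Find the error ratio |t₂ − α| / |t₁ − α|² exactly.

t₁ − α = −59/11 − (−5) = −59/11 + 5 = −4/11, so |t₁ − α| = 4/11.
t₂ − α = −4691/935 − (−5) = −4691/935 + 5 = −16/935, so |t₂ − α| = 16/935.
|t₁ − α|² = 16/121.
Ratio = (16/935) / (16/121) = 11/85.

11/85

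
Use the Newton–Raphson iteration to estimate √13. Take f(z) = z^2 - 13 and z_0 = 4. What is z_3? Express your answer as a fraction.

5597777/1552544

f'(z) = 2z.
f(4) = 3, f'(4) = 8, so z_1 = 4 - 3/8 = 29/8.
f(29/8) = 9/64, f'(29/8) = 29/4, so z_2 = (29/8) - (9/64)/(29/4) = 1673/464.
f(1673/464) = 81/215296, f'(1673/464) = 1673/232, so z_3 = (1673/464) - (81/215296)/(1673/232) = 5597777/1552544.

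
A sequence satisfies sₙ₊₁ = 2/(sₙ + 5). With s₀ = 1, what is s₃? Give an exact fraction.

s₁ = 2/(1 + 5) = 1/3.
s₂ = 2/(1/3 + 5) = 3/8.
s₃ = 2/(3/8 + 5) = 16/43.

16/43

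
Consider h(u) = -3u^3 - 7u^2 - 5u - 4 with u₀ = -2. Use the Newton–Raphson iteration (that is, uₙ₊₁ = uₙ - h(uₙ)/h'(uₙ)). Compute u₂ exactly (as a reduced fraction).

-39316/21593

h'(u) = -9u^2 - 14u - 5.
h(-2) = 2, h'(-2) = -13, so u₁ = (-2) - 2/(-13) = -24/13.
h(-24/13) = 548/2197, h'(-24/13) = -1661/169, so u₂ = (-24/13) - (548/2197)/(-1661/169) = -39316/21593.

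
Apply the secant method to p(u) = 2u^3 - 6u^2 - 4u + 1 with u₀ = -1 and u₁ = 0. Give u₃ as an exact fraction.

p(-1) = -3, p(0) = 1. u₂ = 0 - 1·(0 - (-1))/(1 - (-3)) = -1/4.
p(0) = 1, p(-1/4) = 51/32. u₃ = (-1/4) - (51/32)·((-1/4) - 0)/((51/32) - 1) = 8/19.

8/19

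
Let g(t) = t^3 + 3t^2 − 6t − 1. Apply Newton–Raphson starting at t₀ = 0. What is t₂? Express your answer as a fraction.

−116/747

g'(t) = 3t^2 + 6t − 6.
g(0) = −1, g'(0) = −6, so t₁ = 0 − (−1)/(−6) = −1/6.
g(−1/6) = 17/216, g'(−1/6) = −83/12, so t₂ = (−1/6) − (17/216)/(−83/12) = −116/747.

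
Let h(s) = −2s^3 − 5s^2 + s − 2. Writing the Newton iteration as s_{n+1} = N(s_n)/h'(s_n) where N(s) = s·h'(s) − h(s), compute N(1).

−7

h'(s) = −6s^2 − 10s + 1.
N(s) = s·h'(s) − h(s) = s·(−6s^2 − 10s + 1) − (−2s^3 − 5s^2 + s − 2) = −4s^3 − 5s^2 + 2.
N(1) = −7.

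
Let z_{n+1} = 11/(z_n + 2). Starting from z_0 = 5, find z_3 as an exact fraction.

275/127

z_1 = 11/(5 + 2) = 11/7.
z_2 = 11/(11/7 + 2) = 77/25.
z_3 = 11/(77/25 + 2) = 275/127.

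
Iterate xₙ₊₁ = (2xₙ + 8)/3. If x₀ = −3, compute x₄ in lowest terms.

x₁ = (2·(−3) + 8)/3 = 2/3.
x₂ = (2·(2/3) + 8)/3 = 28/9.
x₃ = (2·(28/9) + 8)/3 = 128/27.
x₄ = (2·(128/27) + 8)/3 = 472/81.

472/81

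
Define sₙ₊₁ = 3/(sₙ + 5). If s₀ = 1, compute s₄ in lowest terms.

183/338

s₁ = 3/(1 + 5) = 1/2.
s₂ = 3/(1/2 + 5) = 6/11.
s₃ = 3/(6/11 + 5) = 33/61.
s₄ = 3/(33/61 + 5) = 183/338.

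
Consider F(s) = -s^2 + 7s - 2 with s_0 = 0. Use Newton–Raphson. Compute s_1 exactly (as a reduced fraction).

F'(s) = -2s + 7.
F(0) = -2, F'(0) = 7, so s_1 = 0 - (-2)/7 = 2/7.

2/7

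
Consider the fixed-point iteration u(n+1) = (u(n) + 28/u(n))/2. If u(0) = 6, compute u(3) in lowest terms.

u(1) = (6 + 28/6)/2 = 16/3.
u(2) = (16/3 + 28/(16/3))/2 = 127/24.
u(3) = (127/24 + 28/(127/24))/2 = 32257/6096.

32257/6096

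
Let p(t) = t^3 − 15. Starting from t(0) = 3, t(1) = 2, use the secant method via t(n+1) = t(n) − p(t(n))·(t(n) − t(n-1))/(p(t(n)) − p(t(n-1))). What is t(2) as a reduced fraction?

p(3) = 12, p(2) = −7. t(2) = 2 − (−7)·(2 − 3)/((−7) − 12) = 45/19.

45/19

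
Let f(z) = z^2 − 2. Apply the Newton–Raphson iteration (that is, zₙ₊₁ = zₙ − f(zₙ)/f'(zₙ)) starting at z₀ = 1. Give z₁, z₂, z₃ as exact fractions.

f'(z) = 2z.
f(1) = −1, f'(1) = 2, so z₁ = 1 − (−1)/2 = 3/2.
f(3/2) = 1/4, f'(3/2) = 3, so z₂ = (3/2) − (1/4)/3 = 17/12.
f(17/12) = 1/144, f'(17/12) = 17/6, so z₃ = (17/12) − (1/144)/(17/6) = 577/408.

z₁ = 3/2, z₂ = 17/12, z₃ = 577/408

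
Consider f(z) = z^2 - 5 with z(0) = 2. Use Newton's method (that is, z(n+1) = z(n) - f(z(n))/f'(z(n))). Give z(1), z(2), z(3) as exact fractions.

z(1) = 9/4, z(2) = 161/72, z(3) = 51841/23184

f'(z) = 2z.
f(2) = -1, f'(2) = 4, so z(1) = 2 - (-1)/4 = 9/4.
f(9/4) = 1/16, f'(9/4) = 9/2, so z(2) = (9/4) - (1/16)/(9/2) = 161/72.
f(161/72) = 1/5184, f'(161/72) = 161/36, so z(3) = (161/72) - (1/5184)/(161/36) = 51841/23184.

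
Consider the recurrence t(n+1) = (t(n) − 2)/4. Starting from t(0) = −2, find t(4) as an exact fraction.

t(1) = ((−2) − 2)/4 = −1.
t(2) = ((−1) − 2)/4 = −3/4.
t(3) = ((−3/4) − 2)/4 = −11/16.
t(4) = ((−11/16) − 2)/4 = −43/64.

−43/64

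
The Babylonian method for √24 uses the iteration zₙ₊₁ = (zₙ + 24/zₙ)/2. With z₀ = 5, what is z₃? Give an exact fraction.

z₁ = (5 + 24/5)/2 = 49/10.
z₂ = (49/10 + 24/(49/10))/2 = 4801/980.
z₃ = (4801/980 + 24/(4801/980))/2 = 46099201/9409960.

46099201/9409960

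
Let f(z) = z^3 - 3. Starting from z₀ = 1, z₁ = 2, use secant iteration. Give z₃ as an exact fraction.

f(1) = -2, f(2) = 5. z₂ = 2 - 5·(2 - 1)/(5 - (-2)) = 9/7.
f(2) = 5, f(9/7) = -300/343. z₃ = (9/7) - (-300/343)·((9/7) - 2)/((-300/343) - 5) = 561/403.

561/403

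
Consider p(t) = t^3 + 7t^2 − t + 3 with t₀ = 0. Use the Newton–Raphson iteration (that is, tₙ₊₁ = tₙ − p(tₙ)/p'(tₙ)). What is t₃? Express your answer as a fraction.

512868/607291

p'(t) = 3t^2 + 14t − 1.
p(0) = 3, p'(0) = −1, so t₁ = 0 − 3/(−1) = 3.
p(3) = 90, p'(3) = 68, so t₂ = 3 − 90/68 = 57/34.
p(57/34) = 1010475/39304, p'(57/34) = 35723/1156, so t₃ = (57/34) − (1010475/39304)/(35723/1156) = 512868/607291.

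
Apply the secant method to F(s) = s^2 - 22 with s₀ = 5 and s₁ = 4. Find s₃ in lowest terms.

F(5) = 3, F(4) = -6. s₂ = 4 - (-6)·(4 - 5)/((-6) - 3) = 14/3.
F(4) = -6, F(14/3) = -2/9. s₃ = (14/3) - (-2/9)·((14/3) - 4)/((-2/9) - (-6)) = 61/13.

61/13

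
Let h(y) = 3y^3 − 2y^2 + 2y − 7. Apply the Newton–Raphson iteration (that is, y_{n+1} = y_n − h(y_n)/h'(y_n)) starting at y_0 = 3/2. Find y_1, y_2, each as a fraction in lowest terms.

y_1 = 7/5, y_2 = 2443/1755

h'(y) = 9y^2 − 4y + 2.
h(3/2) = 13/8, h'(3/2) = 65/4, so y_1 = (3/2) − (13/8)/(65/4) = 7/5.
h(7/5) = 14/125, h'(7/5) = 351/25, so y_2 = (7/5) − (14/125)/(351/25) = 2443/1755.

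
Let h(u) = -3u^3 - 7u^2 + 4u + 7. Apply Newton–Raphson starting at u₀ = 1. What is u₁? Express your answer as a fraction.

h'(u) = -9u^2 - 14u + 4.
h(1) = 1, h'(1) = -19, so u₁ = 1 - 1/(-19) = 20/19.

20/19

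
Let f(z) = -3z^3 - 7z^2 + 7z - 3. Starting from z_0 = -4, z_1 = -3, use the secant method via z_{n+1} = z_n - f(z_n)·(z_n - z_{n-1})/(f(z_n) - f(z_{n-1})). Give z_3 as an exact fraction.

f(-4) = 49, f(-3) = -6. z_2 = (-3) - (-6)·((-3) - (-4))/((-6) - 49) = -171/55.
f(-3) = -6, f(-171/55) = -377202/166375. z_3 = (-171/55) - (-377202/166375)·((-171/55) - (-3))/((-377202/166375) - (-6)) = -164337/51754.

-164337/51754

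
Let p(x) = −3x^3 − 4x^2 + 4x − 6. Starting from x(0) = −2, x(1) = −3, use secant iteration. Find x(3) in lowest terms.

−9870/4379

p(−2) = −6, p(−3) = 27. x(2) = (−3) − 27·((−3) − (−2))/(27 − (−6)) = −24/11.
p(−3) = 27, p(−24/11) = −3474/1331. x(3) = (−24/11) − (−3474/1331)·((−24/11) − (−3))/((−3474/1331) − 27) = −9870/4379.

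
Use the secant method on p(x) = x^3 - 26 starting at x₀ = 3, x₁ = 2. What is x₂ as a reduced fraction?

56/19

p(3) = 1, p(2) = -18. x₂ = 2 - (-18)·(2 - 3)/((-18) - 1) = 56/19.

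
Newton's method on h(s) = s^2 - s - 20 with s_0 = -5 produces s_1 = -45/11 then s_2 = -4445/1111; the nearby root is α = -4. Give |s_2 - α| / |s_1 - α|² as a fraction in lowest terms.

s_1 - α = -45/11 - (-4) = -45/11 + 4 = -1/11, so |s_1 - α| = 1/11.
s_2 - α = -4445/1111 - (-4) = -4445/1111 + 4 = -1/1111, so |s_2 - α| = 1/1111.
|s_1 - α|² = 1/121.
Ratio = (1/1111) / (1/121) = 11/101.

11/101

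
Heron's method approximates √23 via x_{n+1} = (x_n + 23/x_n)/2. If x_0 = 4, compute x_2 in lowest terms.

x_1 = (4 + 23/4)/2 = 39/8.
x_2 = (39/8 + 23/(39/8))/2 = 2993/624.

2993/624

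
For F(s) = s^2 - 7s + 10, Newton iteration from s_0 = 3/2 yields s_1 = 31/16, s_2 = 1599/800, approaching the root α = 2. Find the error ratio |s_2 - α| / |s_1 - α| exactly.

1/50

s_1 - α = 31/16 - 2 = -1/16, so |s_1 - α| = 1/16.
s_2 - α = 1599/800 - 2 = -1/800, so |s_2 - α| = 1/800.
Ratio = (1/800) / (1/16) = 1/50.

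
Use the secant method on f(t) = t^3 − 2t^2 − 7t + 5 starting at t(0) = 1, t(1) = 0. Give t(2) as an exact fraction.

f(1) = −3, f(0) = 5. t(2) = 0 − 5·(0 − 1)/(5 − (−3)) = 5/8.

5/8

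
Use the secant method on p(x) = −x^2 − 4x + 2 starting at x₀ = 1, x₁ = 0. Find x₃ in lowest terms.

5/11

p(1) = −3, p(0) = 2. x₂ = 0 − 2·(0 − 1)/(2 − (−3)) = 2/5.
p(0) = 2, p(2/5) = 6/25. x₃ = (2/5) − (6/25)·((2/5) − 0)/((6/25) − 2) = 5/11.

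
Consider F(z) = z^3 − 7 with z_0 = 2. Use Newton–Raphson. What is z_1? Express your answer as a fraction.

23/12

F'(z) = 3z^2.
F(2) = 1, F'(2) = 12, so z_1 = 2 − 1/12 = 23/12.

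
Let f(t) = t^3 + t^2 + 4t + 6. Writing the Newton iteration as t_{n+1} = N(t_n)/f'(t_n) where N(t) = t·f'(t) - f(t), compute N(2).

f'(t) = 3t^2 + 2t + 4.
N(t) = t·f'(t) - f(t) = t·(3t^2 + 2t + 4) - (t^3 + t^2 + 4t + 6) = 2t^3 + t^2 - 6.
N(2) = 14.

14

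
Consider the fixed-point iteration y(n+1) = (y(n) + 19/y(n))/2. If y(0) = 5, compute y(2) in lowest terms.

959/220

y(1) = (5 + 19/5)/2 = 22/5.
y(2) = (22/5 + 19/(22/5))/2 = 959/220.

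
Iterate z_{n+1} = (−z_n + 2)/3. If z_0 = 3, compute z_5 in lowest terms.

119/243

z_1 = (−3 + 2)/3 = −1/3.
z_2 = (−(−1/3) + 2)/3 = 7/9.
z_3 = (−(7/9) + 2)/3 = 11/27.
z_4 = (−(11/27) + 2)/3 = 43/81.
z_5 = (−(43/81) + 2)/3 = 119/243.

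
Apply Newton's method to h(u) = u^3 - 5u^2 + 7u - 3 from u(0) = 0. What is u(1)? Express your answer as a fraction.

h'(u) = 3u^2 - 10u + 7.
h(0) = -3, h'(0) = 7, so u(1) = 0 - (-3)/7 = 3/7.

3/7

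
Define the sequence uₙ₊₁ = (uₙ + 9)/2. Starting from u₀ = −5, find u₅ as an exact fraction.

137/16

u₁ = ((−5) + 9)/2 = 2.
u₂ = (2 + 9)/2 = 11/2.
u₃ = ((11/2) + 9)/2 = 29/4.
u₄ = ((29/4) + 9)/2 = 65/8.
u₅ = ((65/8) + 9)/2 = 137/16.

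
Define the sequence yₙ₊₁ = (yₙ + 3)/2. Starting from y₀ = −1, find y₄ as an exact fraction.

y₁ = ((−1) + 3)/2 = 1.
y₂ = (1 + 3)/2 = 2.
y₃ = (2 + 3)/2 = 5/2.
y₄ = ((5/2) + 3)/2 = 11/4.

11/4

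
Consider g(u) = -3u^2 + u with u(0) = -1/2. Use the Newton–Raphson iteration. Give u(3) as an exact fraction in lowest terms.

g'(u) = -6u + 1.
g(-1/2) = -5/4, g'(-1/2) = 4, so u(1) = (-1/2) - (-5/4)/4 = -3/16.
g(-3/16) = -75/256, g'(-3/16) = 17/8, so u(2) = (-3/16) - (-75/256)/(17/8) = -27/544.
g(-27/544) = -16875/295936, g'(-27/544) = 353/272, so u(3) = (-27/544) - (-16875/295936)/(353/272) = -2187/384064.

-2187/384064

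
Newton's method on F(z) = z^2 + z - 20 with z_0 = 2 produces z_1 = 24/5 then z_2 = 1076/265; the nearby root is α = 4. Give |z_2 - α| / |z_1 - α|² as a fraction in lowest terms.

5/53

z_1 - α = 24/5 - 4 = 4/5, so |z_1 - α| = 4/5.
z_2 - α = 1076/265 - 4 = 16/265, so |z_2 - α| = 16/265.
|z_1 - α|² = 16/25.
Ratio = (16/265) / (16/25) = 5/53.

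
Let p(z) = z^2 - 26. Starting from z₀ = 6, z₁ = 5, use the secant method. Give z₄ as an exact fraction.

31721/6221

p(6) = 10, p(5) = -1. z₂ = 5 - (-1)·(5 - 6)/((-1) - 10) = 56/11.
p(5) = -1, p(56/11) = -10/121. z₃ = (56/11) - (-10/121)·((56/11) - 5)/((-10/121) - (-1)) = 566/111.
p(56/11) = -10/121, p(566/111) = 10/12321. z₄ = (566/111) - (10/12321)·((566/111) - (56/11))/((10/12321) - (-10/121)) = 31721/6221.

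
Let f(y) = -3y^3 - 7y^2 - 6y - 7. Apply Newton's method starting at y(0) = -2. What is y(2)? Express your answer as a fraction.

-32932/17115

f'(y) = -9y^2 - 14y - 6.
f(-2) = 1, f'(-2) = -14, so y(1) = (-2) - 1/(-14) = -27/14.
f(-27/14) = 151/2744, f'(-27/14) = -2445/196, so y(2) = (-27/14) - (151/2744)/(-2445/196) = -32932/17115.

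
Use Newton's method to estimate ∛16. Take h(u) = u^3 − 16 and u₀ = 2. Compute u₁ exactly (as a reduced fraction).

8/3

h'(u) = 3u^2.
h(2) = −8, h'(2) = 12, so u₁ = 2 − (−8)/12 = 8/3.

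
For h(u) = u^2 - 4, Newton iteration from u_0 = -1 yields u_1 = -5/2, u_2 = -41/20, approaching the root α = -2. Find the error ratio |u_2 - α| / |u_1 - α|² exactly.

u_1 - α = -5/2 - (-2) = -5/2 + 2 = -1/2, so |u_1 - α| = 1/2.
u_2 - α = -41/20 - (-2) = -41/20 + 2 = -1/20, so |u_2 - α| = 1/20.
|u_1 - α|² = 1/4.
Ratio = (1/20) / (1/4) = 1/5.

1/5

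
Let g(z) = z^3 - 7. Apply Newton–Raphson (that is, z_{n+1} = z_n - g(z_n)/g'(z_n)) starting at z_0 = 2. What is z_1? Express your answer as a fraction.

g'(z) = 3z^2.
g(2) = 1, g'(2) = 12, so z_1 = 2 - 1/12 = 23/12.

23/12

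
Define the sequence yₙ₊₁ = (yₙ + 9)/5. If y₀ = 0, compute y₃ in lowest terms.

y₁ = (0 + 9)/5 = 9/5.
y₂ = ((9/5) + 9)/5 = 54/25.
y₃ = ((54/25) + 9)/5 = 279/125.

279/125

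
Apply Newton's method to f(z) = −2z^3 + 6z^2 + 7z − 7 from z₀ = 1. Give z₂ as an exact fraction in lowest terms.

18781/27313

f'(z) = −6z^2 + 12z + 7.
f(1) = 4, f'(1) = 13, so z₁ = 1 − 4/13 = 9/13.
f(9/13) = 128/2197, f'(9/13) = 2101/169, so z₂ = (9/13) − (128/2197)/(2101/169) = 18781/27313.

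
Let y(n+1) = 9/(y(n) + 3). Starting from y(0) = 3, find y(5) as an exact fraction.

24/13

y(1) = 9/(3 + 3) = 3/2.
y(2) = 9/(3/2 + 3) = 2.
y(3) = 9/(2 + 3) = 9/5.
y(4) = 9/(9/5 + 3) = 15/8.
y(5) = 9/(15/8 + 3) = 24/13.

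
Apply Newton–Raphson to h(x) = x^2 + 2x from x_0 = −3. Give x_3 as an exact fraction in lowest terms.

h'(x) = 2x + 2.
h(−3) = 3, h'(−3) = −4, so x_1 = (−3) − 3/(−4) = −9/4.
h(−9/4) = 9/16, h'(−9/4) = −5/2, so x_2 = (−9/4) − (9/16)/(−5/2) = −81/40.
h(−81/40) = 81/1600, h'(−81/40) = −41/20, so x_3 = (−81/40) − (81/1600)/(−41/20) = −6561/3280.

−6561/3280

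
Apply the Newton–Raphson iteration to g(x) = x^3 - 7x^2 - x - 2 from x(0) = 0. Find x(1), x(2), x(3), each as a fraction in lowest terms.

g'(x) = 3x^2 - 14x - 1.
g(0) = -2, g'(0) = -1, so x(1) = 0 - (-2)/(-1) = -2.
g(-2) = -36, g'(-2) = 39, so x(2) = (-2) - (-36)/39 = -14/13.
g(-14/13) = -22608/2197, g'(-14/13) = 2967/169, so x(3) = (-14/13) - (-22608/2197)/(2967/169) = -6310/12857.

x(1) = -2, x(2) = -14/13, x(3) = -6310/12857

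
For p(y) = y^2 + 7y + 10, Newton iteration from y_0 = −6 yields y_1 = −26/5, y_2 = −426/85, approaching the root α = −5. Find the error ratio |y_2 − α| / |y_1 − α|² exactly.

5/17

y_1 − α = −26/5 − (−5) = −26/5 + 5 = −1/5, so |y_1 − α| = 1/5.
y_2 − α = −426/85 − (−5) = −426/85 + 5 = −1/85, so |y_2 − α| = 1/85.
|y_1 − α|² = 1/25.
Ratio = (1/85) / (1/25) = 5/17.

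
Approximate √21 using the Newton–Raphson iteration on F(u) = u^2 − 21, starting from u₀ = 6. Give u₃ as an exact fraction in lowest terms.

970993/211888

F'(u) = 2u.
F(6) = 15, F'(6) = 12, so u₁ = 6 − 15/12 = 19/4.
F(19/4) = 25/16, F'(19/4) = 19/2, so u₂ = (19/4) − (25/16)/(19/2) = 697/152.
F(697/152) = 625/23104, F'(697/152) = 697/76, so u₃ = (697/152) − (625/23104)/(697/76) = 970993/211888.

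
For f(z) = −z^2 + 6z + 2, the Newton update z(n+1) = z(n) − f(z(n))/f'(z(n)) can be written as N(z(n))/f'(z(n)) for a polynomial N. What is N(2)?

−6

f'(z) = −2z + 6.
N(z) = z·f'(z) − f(z) = z·(−2z + 6) − (−z^2 + 6z + 2) = −z^2 − 2.
N(2) = −6.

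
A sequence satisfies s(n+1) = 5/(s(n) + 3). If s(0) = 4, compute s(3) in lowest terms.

130/113

s(1) = 5/(4 + 3) = 5/7.
s(2) = 5/(5/7 + 3) = 35/26.
s(3) = 5/(35/26 + 3) = 130/113.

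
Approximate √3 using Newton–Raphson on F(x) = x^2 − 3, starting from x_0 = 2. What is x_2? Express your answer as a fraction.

F'(x) = 2x.
F(2) = 1, F'(2) = 4, so x_1 = 2 − 1/4 = 7/4.
F(7/4) = 1/16, F'(7/4) = 7/2, so x_2 = (7/4) − (1/16)/(7/2) = 97/56.

97/56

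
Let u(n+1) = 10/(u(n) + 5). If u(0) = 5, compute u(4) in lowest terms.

20/13

u(1) = 10/(5 + 5) = 1.
u(2) = 10/(1 + 5) = 5/3.
u(3) = 10/(5/3 + 5) = 3/2.
u(4) = 10/(3/2 + 5) = 20/13.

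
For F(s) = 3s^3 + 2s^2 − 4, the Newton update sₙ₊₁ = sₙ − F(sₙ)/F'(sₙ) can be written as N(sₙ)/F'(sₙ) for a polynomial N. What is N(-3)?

−140

F'(s) = 9s^2 + 4s.
N(s) = s·F'(s) − F(s) = s·(9s^2 + 4s) − (3s^3 + 2s^2 − 4) = 6s^3 + 2s^2 + 4.
N(-3) = −140.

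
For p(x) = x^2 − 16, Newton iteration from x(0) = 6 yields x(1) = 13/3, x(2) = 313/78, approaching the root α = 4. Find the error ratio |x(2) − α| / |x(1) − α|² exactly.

x(1) − α = 13/3 − 4 = 1/3, so |x(1) − α| = 1/3.
x(2) − α = 313/78 − 4 = 1/78, so |x(2) − α| = 1/78.
|x(1) − α|² = 1/9.
Ratio = (1/78) / (1/9) = 3/26.

3/26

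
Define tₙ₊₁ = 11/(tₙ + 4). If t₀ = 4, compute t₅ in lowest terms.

t₁ = 11/(4 + 4) = 11/8.
t₂ = 11/(11/8 + 4) = 88/43.
t₃ = 11/(88/43 + 4) = 473/260.
t₄ = 11/(473/260 + 4) = 2860/1513.
t₅ = 11/(2860/1513 + 4) = 16643/8912.

16643/8912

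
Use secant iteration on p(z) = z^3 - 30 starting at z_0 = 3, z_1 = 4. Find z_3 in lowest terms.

p(3) = -3, p(4) = 34. z_2 = 4 - 34·(4 - 3)/(34 - (-3)) = 114/37.
p(4) = 34, p(114/37) = -38046/50653. z_3 = (114/37) - (-38046/50653)·((114/37) - 4)/((-38046/50653) - 34) = 80271/25886.

80271/25886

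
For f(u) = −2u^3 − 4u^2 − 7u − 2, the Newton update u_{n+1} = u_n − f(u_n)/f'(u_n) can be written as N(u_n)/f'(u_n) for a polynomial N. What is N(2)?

f'(u) = −6u^2 − 8u − 7.
N(u) = u·f'(u) − f(u) = u·(−6u^2 − 8u − 7) − (−2u^3 − 4u^2 − 7u − 2) = −4u^3 − 4u^2 + 2.
N(2) = −46.

−46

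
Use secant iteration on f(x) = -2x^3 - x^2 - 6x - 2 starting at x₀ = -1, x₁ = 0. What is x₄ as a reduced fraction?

-205702/605909

f(-1) = 5, f(0) = -2. x₂ = 0 - (-2)·(0 - (-1))/((-2) - 5) = -2/7.
f(0) = -2, f(-2/7) = -110/343. x₃ = (-2/7) - (-110/343)·((-2/7) - 0)/((-110/343) - (-2)) = -49/144.
f(-2/7) = -110/343, f(-49/144) = 6985/1492992. x₄ = (-49/144) - (6985/1492992)·((-49/144) - (-2/7))/((6985/1492992) - (-110/343)) = -205702/605909.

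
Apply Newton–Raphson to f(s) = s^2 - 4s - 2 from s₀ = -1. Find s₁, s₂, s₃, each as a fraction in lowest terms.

f'(s) = 2s - 4.
f(-1) = 3, f'(-1) = -6, so s₁ = (-1) - 3/(-6) = -1/2.
f(-1/2) = 1/4, f'(-1/2) = -5, so s₂ = (-1/2) - (1/4)/(-5) = -9/20.
f(-9/20) = 1/400, f'(-9/20) = -49/10, so s₃ = (-9/20) - (1/400)/(-49/10) = -881/1960.

s₁ = -1/2, s₂ = -9/20, s₃ = -881/1960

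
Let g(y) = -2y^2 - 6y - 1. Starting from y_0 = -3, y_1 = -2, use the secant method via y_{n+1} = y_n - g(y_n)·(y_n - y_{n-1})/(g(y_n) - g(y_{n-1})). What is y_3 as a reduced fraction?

g(-3) = -1, g(-2) = 3. y_2 = (-2) - 3·((-2) - (-3))/(3 - (-1)) = -11/4.
g(-2) = 3, g(-11/4) = 3/8. y_3 = (-11/4) - (3/8)·((-11/4) - (-2))/((3/8) - 3) = -20/7.

-20/7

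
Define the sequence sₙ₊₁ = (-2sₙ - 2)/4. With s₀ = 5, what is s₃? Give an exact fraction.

s₁ = (-2·5 - 2)/4 = -3.
s₂ = (-2·(-3) - 2)/4 = 1.
s₃ = (-2·1 - 2)/4 = -1.

-1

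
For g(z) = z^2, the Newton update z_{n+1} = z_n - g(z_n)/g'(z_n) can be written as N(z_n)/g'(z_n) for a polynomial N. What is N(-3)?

9

g'(z) = 2z.
N(z) = z·g'(z) - g(z) = z·(2z) - (z^2) = z^2.
N(-3) = 9.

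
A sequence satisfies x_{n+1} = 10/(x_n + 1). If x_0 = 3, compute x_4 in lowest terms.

270/97

x_1 = 10/(3 + 1) = 5/2.
x_2 = 10/(5/2 + 1) = 20/7.
x_3 = 10/(20/7 + 1) = 70/27.
x_4 = 10/(70/27 + 1) = 270/97.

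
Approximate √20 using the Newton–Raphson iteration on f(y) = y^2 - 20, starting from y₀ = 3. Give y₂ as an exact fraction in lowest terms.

1561/348

f'(y) = 2y.
f(3) = -11, f'(3) = 6, so y₁ = 3 - (-11)/6 = 29/6.
f(29/6) = 121/36, f'(29/6) = 29/3, so y₂ = (29/6) - (121/36)/(29/3) = 1561/348.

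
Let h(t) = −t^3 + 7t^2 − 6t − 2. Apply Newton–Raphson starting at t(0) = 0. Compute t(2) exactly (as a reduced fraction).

h'(t) = −3t^2 + 14t − 6.
h(0) = −2, h'(0) = −6, so t(1) = 0 − (−2)/(−6) = −1/3.
h(−1/3) = 22/27, h'(−1/3) = −11, so t(2) = (−1/3) − (22/27)/(−11) = −7/27.

−7/27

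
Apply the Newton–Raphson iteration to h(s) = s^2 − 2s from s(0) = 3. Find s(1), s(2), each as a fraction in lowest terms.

h'(s) = 2s − 2.
h(3) = 3, h'(3) = 4, so s(1) = 3 − 3/4 = 9/4.
h(9/4) = 9/16, h'(9/4) = 5/2, so s(2) = (9/4) − (9/16)/(5/2) = 81/40.

s(1) = 9/4, s(2) = 81/40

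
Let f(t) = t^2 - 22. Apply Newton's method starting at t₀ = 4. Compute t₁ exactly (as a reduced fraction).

f'(t) = 2t.
f(4) = -6, f'(4) = 8, so t₁ = 4 - (-6)/8 = 19/4.

19/4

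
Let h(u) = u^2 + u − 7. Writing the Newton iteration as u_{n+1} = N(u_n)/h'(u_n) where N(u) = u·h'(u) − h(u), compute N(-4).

h'(u) = 2u + 1.
N(u) = u·h'(u) − h(u) = u·(2u + 1) − (u^2 + u − 7) = u^2 + 7.
N(-4) = 23.

23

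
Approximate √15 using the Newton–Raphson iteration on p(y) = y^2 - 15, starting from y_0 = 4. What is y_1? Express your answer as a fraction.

31/8

p'(y) = 2y.
p(4) = 1, p'(4) = 8, so y_1 = 4 - 1/8 = 31/8.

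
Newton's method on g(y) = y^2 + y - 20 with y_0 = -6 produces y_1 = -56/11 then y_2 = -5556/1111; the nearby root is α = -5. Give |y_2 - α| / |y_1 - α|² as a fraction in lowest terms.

11/101

y_1 - α = -56/11 - (-5) = -56/11 + 5 = -1/11, so |y_1 - α| = 1/11.
y_2 - α = -5556/1111 - (-5) = -5556/1111 + 5 = -1/1111, so |y_2 - α| = 1/1111.
|y_1 - α|² = 1/121.
Ratio = (1/1111) / (1/121) = 11/101.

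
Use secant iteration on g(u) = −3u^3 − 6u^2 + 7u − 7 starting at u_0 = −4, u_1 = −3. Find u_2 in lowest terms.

−187/62

g(−4) = 61, g(−3) = −1. u_2 = (−3) − (−1)·((−3) − (−4))/((−1) − 61) = −187/62.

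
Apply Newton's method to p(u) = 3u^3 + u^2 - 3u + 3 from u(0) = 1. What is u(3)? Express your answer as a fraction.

-3011/557

p'(u) = 9u^2 + 2u - 3.
p(1) = 4, p'(1) = 8, so u(1) = 1 - 4/8 = 1/2.
p(1/2) = 17/8, p'(1/2) = 1/4, so u(2) = (1/2) - (17/8)/(1/4) = -8.
p(-8) = -1445, p'(-8) = 557, so u(3) = (-8) - (-1445)/557 = -3011/557.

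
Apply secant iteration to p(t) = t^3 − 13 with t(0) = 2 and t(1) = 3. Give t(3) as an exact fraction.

p(2) = −5, p(3) = 14. t(2) = 3 − 14·(3 − 2)/(14 − (−5)) = 43/19.
p(3) = 14, p(43/19) = −9660/6859. t(3) = (43/19) − (−9660/6859)·((43/19) − 3)/((−9660/6859) − 14) = 17593/7549.

17593/7549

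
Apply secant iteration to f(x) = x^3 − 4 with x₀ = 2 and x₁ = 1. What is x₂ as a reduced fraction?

f(2) = 4, f(1) = −3. x₂ = 1 − (−3)·(1 − 2)/((−3) − 4) = 10/7.

10/7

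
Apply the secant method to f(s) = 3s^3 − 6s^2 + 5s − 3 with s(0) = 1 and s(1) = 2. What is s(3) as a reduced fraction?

678/563

f(1) = −1, f(2) = 7. s(2) = 2 − 7·(2 − 1)/(7 − (−1)) = 9/8.
f(2) = 7, f(9/8) = −357/512. s(3) = (9/8) − (−357/512)·((9/8) − 2)/((−357/512) − 7) = 678/563.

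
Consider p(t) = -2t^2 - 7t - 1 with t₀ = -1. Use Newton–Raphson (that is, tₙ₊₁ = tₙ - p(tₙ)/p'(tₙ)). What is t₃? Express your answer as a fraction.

-5527/37275

p'(t) = -4t - 7.
p(-1) = 4, p'(-1) = -3, so t₁ = (-1) - 4/(-3) = 1/3.
p(1/3) = -32/9, p'(1/3) = -25/3, so t₂ = (1/3) - (-32/9)/(-25/3) = -7/75.
p(-7/75) = -2048/5625, p'(-7/75) = -497/75, so t₃ = (-7/75) - (-2048/5625)/(-497/75) = -5527/37275.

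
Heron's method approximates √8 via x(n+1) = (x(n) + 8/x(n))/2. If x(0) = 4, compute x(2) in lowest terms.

17/6

x(1) = (4 + 8/4)/2 = 3.
x(2) = (3 + 8/3)/2 = 17/6.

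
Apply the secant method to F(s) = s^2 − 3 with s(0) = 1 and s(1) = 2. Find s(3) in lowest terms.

F(1) = −2, F(2) = 1. s(2) = 2 − 1·(2 − 1)/(1 − (−2)) = 5/3.
F(2) = 1, F(5/3) = −2/9. s(3) = (5/3) − (−2/9)·((5/3) − 2)/((−2/9) − 1) = 19/11.

19/11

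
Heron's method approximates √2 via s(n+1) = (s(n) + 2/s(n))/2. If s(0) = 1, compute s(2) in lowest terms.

17/12

s(1) = (1 + 2/1)/2 = 3/2.
s(2) = (3/2 + 2/(3/2))/2 = 17/12.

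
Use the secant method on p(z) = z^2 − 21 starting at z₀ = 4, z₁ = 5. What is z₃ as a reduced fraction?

197/43

p(4) = −5, p(5) = 4. z₂ = 5 − 4·(5 − 4)/(4 − (−5)) = 41/9.
p(5) = 4, p(41/9) = −20/81. z₃ = (41/9) − (−20/81)·((41/9) − 5)/((−20/81) − 4) = 197/43.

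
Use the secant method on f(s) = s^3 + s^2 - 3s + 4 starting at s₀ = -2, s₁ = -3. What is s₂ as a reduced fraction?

f(-2) = 6, f(-3) = -5. s₂ = (-3) - (-5)·((-3) - (-2))/((-5) - 6) = -28/11.

-28/11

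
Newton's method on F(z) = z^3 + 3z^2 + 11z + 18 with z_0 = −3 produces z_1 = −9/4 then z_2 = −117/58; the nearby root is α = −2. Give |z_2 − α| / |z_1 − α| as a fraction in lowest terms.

z_1 − α = −9/4 − (−2) = −9/4 + 2 = −1/4, so |z_1 − α| = 1/4.
z_2 − α = −117/58 − (−2) = −117/58 + 2 = −1/58, so |z_2 − α| = 1/58.
Ratio = (1/58) / (1/4) = 2/29.

2/29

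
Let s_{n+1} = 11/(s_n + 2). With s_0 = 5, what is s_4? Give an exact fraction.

s_1 = 11/(5 + 2) = 11/7.
s_2 = 11/(11/7 + 2) = 77/25.
s_3 = 11/(77/25 + 2) = 275/127.
s_4 = 11/(275/127 + 2) = 1397/529.

1397/529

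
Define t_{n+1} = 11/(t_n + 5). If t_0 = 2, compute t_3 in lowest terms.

506/307

t_1 = 11/(2 + 5) = 11/7.
t_2 = 11/(11/7 + 5) = 77/46.
t_3 = 11/(77/46 + 5) = 506/307.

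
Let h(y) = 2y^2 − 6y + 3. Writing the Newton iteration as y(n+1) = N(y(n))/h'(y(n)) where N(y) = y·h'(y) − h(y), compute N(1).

−1

h'(y) = 4y − 6.
N(y) = y·h'(y) − h(y) = y·(4y − 6) − (2y^2 − 6y + 3) = 2y^2 − 3.
N(1) = −1.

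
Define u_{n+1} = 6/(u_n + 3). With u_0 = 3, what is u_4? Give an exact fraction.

18/13

u_1 = 6/(3 + 3) = 1.
u_2 = 6/(1 + 3) = 3/2.
u_3 = 6/(3/2 + 3) = 4/3.
u_4 = 6/(4/3 + 3) = 18/13.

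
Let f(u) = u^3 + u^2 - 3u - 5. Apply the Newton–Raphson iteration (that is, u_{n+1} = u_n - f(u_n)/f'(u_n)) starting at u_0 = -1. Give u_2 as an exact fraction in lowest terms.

-7/5

f'(u) = 3u^2 + 2u - 3.
f(-1) = -2, f'(-1) = -2, so u_1 = (-1) - (-2)/(-2) = -2.
f(-2) = -3, f'(-2) = 5, so u_2 = (-2) - (-3)/5 = -7/5.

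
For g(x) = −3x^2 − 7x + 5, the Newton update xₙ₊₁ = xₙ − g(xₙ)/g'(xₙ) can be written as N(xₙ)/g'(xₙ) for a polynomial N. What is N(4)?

−53

g'(x) = −6x − 7.
N(x) = x·g'(x) − g(x) = x·(−6x − 7) − (−3x^2 − 7x + 5) = −3x^2 − 5.
N(4) = −53.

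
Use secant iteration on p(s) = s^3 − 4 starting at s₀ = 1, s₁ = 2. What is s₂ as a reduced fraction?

10/7

p(1) = −3, p(2) = 4. s₂ = 2 − 4·(2 − 1)/(4 − (−3)) = 10/7.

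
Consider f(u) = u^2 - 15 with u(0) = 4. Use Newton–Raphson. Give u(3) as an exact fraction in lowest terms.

f'(u) = 2u.
f(4) = 1, f'(4) = 8, so u(1) = 4 - 1/8 = 31/8.
f(31/8) = 1/64, f'(31/8) = 31/4, so u(2) = (31/8) - (1/64)/(31/4) = 1921/496.
f(1921/496) = 1/246016, f'(1921/496) = 1921/248, so u(3) = (1921/496) - (1/246016)/(1921/248) = 7380481/1905632.

7380481/1905632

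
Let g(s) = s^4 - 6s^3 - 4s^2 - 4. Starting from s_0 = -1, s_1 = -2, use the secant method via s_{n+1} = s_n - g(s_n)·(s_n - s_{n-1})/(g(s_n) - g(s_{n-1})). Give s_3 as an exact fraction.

g(-1) = -1, g(-2) = 44. s_2 = (-2) - 44·((-2) - (-1))/(44 - (-1)) = -46/45.
g(-2) = 44, g(-46/45) = -2783924/4100625. s_3 = (-46/45) - (-2783924/4100625)·((-46/45) - (-2))/((-2783924/4100625) - 44) = -98143/94634.

-98143/94634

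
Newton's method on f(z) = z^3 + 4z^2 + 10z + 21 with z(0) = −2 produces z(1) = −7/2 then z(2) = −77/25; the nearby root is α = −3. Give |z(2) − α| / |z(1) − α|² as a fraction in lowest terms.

z(1) − α = −7/2 − (−3) = −7/2 + 3 = −1/2, so |z(1) − α| = 1/2.
z(2) − α = −77/25 − (−3) = −77/25 + 3 = −2/25, so |z(2) − α| = 2/25.
|z(1) − α|² = 1/4.
Ratio = (2/25) / (1/4) = 8/25.

8/25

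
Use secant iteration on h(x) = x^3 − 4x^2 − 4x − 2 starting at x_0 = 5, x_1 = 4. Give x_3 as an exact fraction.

787/160

h(5) = 3, h(4) = −18. x_2 = 4 − (−18)·(4 − 5)/((−18) − 3) = 34/7.
h(4) = −18, h(34/7) = −414/343. x_3 = (34/7) − (−414/343)·((34/7) − 4)/((−414/343) − (−18)) = 787/160.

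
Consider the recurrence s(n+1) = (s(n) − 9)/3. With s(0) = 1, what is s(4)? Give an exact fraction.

s(1) = (1 − 9)/3 = −8/3.
s(2) = ((−8/3) − 9)/3 = −35/9.
s(3) = ((−35/9) − 9)/3 = −116/27.
s(4) = ((−116/27) − 9)/3 = −359/81.

−359/81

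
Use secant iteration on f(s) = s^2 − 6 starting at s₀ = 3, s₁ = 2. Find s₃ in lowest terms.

27/11

f(3) = 3, f(2) = −2. s₂ = 2 − (−2)·(2 − 3)/((−2) − 3) = 12/5.
f(2) = −2, f(12/5) = −6/25. s₃ = (12/5) − (−6/25)·((12/5) − 2)/((−6/25) − (−2)) = 27/11.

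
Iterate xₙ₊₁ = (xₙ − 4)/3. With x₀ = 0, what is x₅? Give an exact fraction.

−484/243

x₁ = (0 − 4)/3 = −4/3.
x₂ = ((−4/3) − 4)/3 = −16/9.
x₃ = ((−16/9) − 4)/3 = −52/27.
x₄ = ((−52/27) − 4)/3 = −160/81.
x₅ = ((−160/81) − 4)/3 = −484/243.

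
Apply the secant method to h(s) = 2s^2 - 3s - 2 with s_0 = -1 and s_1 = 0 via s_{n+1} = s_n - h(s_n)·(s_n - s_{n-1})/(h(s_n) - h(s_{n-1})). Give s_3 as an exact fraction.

-10/19

h(-1) = 3, h(0) = -2. s_2 = 0 - (-2)·(0 - (-1))/((-2) - 3) = -2/5.
h(0) = -2, h(-2/5) = -12/25. s_3 = (-2/5) - (-12/25)·((-2/5) - 0)/((-12/25) - (-2)) = -10/19.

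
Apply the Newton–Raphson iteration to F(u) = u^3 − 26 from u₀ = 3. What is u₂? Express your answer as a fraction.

767879/259200

F'(u) = 3u^2.
F(3) = 1, F'(3) = 27, so u₁ = 3 − 1/27 = 80/27.
F(80/27) = 242/19683, F'(80/27) = 6400/243, so u₂ = (80/27) − (242/19683)/(6400/243) = 767879/259200.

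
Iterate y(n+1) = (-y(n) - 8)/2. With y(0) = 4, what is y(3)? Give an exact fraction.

y(1) = (-4 - 8)/2 = -6.
y(2) = (-(-6) - 8)/2 = -1.
y(3) = (-(-1) - 8)/2 = -7/2.

-7/2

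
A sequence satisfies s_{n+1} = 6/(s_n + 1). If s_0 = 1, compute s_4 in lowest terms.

s_1 = 6/(1 + 1) = 3.
s_2 = 6/(3 + 1) = 3/2.
s_3 = 6/(3/2 + 1) = 12/5.
s_4 = 6/(12/5 + 1) = 30/17.

30/17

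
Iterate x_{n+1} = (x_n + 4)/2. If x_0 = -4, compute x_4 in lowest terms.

7/2

x_1 = ((-4) + 4)/2 = 0.
x_2 = (0 + 4)/2 = 2.
x_3 = (2 + 4)/2 = 3.
x_4 = (3 + 4)/2 = 7/2.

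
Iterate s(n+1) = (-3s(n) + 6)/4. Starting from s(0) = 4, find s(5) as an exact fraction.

s(1) = (-3·4 + 6)/4 = -3/2.
s(2) = (-3·(-3/2) + 6)/4 = 21/8.
s(3) = (-3·(21/8) + 6)/4 = -15/32.
s(4) = (-3·(-15/32) + 6)/4 = 237/128.
s(5) = (-3·(237/128) + 6)/4 = 57/512.

57/512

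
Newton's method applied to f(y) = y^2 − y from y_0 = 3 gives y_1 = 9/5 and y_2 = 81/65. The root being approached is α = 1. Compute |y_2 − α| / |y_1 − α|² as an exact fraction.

y_1 − α = 9/5 − 1 = 4/5, so |y_1 − α| = 4/5.
y_2 − α = 81/65 − 1 = 16/65, so |y_2 − α| = 16/65.
|y_1 − α|² = 16/25.
Ratio = (16/65) / (16/25) = 5/13.

5/13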